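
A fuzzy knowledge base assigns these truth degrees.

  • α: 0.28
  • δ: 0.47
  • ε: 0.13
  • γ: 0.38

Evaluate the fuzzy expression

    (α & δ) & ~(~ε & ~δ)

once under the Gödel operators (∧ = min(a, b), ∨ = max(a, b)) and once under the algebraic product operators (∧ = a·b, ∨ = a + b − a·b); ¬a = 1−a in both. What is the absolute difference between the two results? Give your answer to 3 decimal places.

0.209

Under Gödel:
  α & δ = min(a, b) on (0.28, 0.47) = 0.28
  ~ε = 1 − 0.13 = 0.87
  ~δ = 1 − 0.47 = 0.53
  ~ε & ~δ = min(a, b) on (0.87, 0.53) = 0.53
  ~(~ε & ~δ) = 1 − 0.53 = 0.47
  (α & δ) & ~(~ε & ~δ) = min(a, b) on (0.28, 0.47) = 0.28
  → value = 0.2800
Under algebraic product:
  α & δ = a·b on (0.2800, 0.4700) = 0.1316
  ~ε = 1 − 0.1300 = 0.8700
  ~δ = 1 − 0.4700 = 0.5300
  ~ε & ~δ = a·b on (0.8700, 0.5300) = 0.4611
  ~(~ε & ~δ) = 1 − 0.4611 = 0.5389
  (α & δ) & ~(~ε & ~δ) = a·b on (0.1316, 0.5389) = 0.0709
  → value = 0.0709
|0.2800 − 0.0709| = 0.209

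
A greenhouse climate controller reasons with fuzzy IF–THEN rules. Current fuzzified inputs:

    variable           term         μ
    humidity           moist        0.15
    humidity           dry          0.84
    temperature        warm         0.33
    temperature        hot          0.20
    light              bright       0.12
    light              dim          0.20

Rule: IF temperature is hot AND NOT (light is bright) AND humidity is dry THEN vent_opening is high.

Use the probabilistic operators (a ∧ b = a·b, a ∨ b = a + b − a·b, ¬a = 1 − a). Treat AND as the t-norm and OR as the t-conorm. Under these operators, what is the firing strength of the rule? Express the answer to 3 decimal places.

firing strength: hot=0.20, ¬bright=1−0.12=0.88, dry=0.84; AND[a·b] → w = 0.1478

0.148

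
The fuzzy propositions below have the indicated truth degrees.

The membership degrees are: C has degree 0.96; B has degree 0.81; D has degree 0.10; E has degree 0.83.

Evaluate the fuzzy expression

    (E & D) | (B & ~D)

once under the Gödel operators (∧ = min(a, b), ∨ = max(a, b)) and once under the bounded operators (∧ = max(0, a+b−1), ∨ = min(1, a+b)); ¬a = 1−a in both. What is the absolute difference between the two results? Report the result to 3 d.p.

0.100

Under Gödel:
  E & D = min(a, b) on (0.83, 0.10) = 0.10
  ~D = 1 − 0.10 = 0.90
  B & ~D = min(a, b) on (0.81, 0.90) = 0.81
  (E & D) | (B & ~D) = max(a, b) on (0.10, 0.81) = 0.81
  → value = 0.8100
Under bounded:
  E & D = max(0, a+b−1) on (0.83, 0.10) = 0.00
  ~D = 1 − 0.10 = 0.90
  B & ~D = max(0, a+b−1) on (0.81, 0.90) = 0.71
  (E & D) | (B & ~D) = min(1, a+b) on (0.00, 0.71) = 0.71
  → value = 0.7100
|0.8100 − 0.7100| = 0.100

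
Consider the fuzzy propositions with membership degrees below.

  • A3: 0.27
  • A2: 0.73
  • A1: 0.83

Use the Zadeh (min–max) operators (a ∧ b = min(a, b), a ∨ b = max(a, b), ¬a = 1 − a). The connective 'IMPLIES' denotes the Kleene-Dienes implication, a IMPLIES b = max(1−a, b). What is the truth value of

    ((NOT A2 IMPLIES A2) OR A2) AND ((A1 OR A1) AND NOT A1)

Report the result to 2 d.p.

0.17

NOT A2 = 1 − 0.73 = 0.27
NOT A2 IMPLIES A2  [Kleene-Dienes: max(1−a, b)] with a=0.27, b=0.73 → 0.73
(NOT A2 IMPLIES A2) OR A2 = max(a, b) on (0.73, 0.73) = 0.73
A1 OR A1 = max(a, b) on (0.83, 0.83) = 0.83
NOT A1 = 1 − 0.83 = 0.17
(A1 OR A1) AND NOT A1 = min(a, b) on (0.83, 0.17) = 0.17
((NOT A2 IMPLIES A2) OR A2) AND ((A1 OR A1) AND NOT A1) = min(a, b) on (0.73, 0.17) = 0.17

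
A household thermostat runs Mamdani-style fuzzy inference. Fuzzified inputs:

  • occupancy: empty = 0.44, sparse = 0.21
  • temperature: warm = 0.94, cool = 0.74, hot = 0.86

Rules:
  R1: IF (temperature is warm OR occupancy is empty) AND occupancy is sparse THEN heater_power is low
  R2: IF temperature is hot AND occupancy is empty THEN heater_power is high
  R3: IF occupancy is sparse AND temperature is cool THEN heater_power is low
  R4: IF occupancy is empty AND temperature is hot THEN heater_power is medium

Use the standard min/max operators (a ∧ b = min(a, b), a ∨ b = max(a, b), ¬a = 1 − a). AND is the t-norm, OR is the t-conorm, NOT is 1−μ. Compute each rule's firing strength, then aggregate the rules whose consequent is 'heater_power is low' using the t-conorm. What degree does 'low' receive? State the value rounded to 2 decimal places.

0.21

R1: (warm=0.94 OR empty=0.44) = 0.94; AND[min(a, b)] with sparse=0.21 → w = 0.21
R2: hot=0.86, empty=0.44; AND[min(a, b)] → w = 0.44
R3: sparse=0.21, cool=0.74; AND[min(a, b)] → w = 0.21
R4: empty=0.44, hot=0.86; AND[min(a, b)] → w = 0.44
Rules with consequent 'low': {R1, R3} → strengths 0.21, 0.21
Aggregate via t-conorm [max(a, b)]: 0.21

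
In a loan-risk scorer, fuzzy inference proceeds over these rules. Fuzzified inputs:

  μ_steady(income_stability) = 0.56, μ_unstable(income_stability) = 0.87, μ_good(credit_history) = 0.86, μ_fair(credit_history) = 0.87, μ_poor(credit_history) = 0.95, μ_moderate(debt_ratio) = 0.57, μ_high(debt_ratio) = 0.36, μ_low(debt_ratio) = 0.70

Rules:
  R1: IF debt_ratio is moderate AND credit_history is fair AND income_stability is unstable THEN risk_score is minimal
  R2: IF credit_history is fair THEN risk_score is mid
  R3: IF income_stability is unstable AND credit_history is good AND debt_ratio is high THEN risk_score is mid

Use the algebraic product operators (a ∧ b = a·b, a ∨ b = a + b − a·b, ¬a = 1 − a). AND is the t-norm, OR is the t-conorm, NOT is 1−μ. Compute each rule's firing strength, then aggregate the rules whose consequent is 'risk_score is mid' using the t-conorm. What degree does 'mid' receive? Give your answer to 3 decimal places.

R1: moderate=0.57, fair=0.87, unstable=0.87; AND[a·b] → w = 0.4314
R2: fair=0.87 → w = 0.8700
R3: unstable=0.87, good=0.86, high=0.36; AND[a·b] → w = 0.2694
Rules with consequent 'mid': {R2, R3} → strengths 0.8700, 0.2694
Aggregate via t-conorm [a + b − a·b]: 0.9050

0.905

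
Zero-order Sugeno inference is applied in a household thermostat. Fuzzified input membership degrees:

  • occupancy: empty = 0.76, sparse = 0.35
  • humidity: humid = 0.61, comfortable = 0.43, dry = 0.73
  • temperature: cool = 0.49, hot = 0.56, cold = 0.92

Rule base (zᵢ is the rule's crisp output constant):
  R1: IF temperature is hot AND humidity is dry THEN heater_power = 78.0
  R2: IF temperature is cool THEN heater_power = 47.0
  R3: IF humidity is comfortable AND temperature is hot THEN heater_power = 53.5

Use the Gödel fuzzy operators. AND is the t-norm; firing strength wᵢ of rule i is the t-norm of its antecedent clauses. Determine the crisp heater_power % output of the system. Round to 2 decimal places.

R1 (z=78.0): hot=0.56, dry=0.73; AND[min(a, b)] → w = 0.56
R2 (z=47.0): cool=0.49 → w = 0.49
R3 (z=53.5): comfortable=0.43, hot=0.56; AND[min(a, b)] → w = 0.43
Weighted average = (0.56·78.0 + 0.49·47.0 + 0.43·53.5) / (0.56 + 0.49 + 0.43)
  = 89.7150 / 1.4800 = 60.62

60.62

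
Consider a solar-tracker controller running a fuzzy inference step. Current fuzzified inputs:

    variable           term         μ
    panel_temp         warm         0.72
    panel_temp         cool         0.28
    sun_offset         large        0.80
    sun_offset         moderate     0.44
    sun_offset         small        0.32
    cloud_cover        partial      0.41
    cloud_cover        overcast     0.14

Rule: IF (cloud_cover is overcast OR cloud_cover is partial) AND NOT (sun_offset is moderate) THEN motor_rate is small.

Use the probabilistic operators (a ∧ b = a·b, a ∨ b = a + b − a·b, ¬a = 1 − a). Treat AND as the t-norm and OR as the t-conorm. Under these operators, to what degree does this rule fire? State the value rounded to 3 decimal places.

0.276

firing strength: (overcast=0.14 OR partial=0.41) = 0.4926; AND[a·b] with ¬moderate=1−0.44=0.56 → w = 0.2759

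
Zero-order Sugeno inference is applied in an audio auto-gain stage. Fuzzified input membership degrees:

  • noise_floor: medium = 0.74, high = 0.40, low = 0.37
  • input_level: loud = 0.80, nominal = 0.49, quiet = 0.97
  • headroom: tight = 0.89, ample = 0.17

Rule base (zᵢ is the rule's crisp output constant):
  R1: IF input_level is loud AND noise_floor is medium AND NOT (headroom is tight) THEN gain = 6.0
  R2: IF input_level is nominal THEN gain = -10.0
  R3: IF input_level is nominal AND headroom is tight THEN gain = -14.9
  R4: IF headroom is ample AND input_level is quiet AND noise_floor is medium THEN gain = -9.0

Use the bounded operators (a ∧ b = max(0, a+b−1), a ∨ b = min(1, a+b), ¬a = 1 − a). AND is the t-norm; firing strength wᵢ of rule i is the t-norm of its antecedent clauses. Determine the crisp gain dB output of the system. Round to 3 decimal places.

R1 (z=6.0): loud=0.80, medium=0.74, ¬tight=1−0.89=0.11; AND[max(0, a+b−1)] → w = 0.00
R2 (z=-10.0): nominal=0.49 → w = 0.49
R3 (z=-14.9): nominal=0.49, tight=0.89; AND[max(0, a+b−1)] → w = 0.38
R4 (z=-9.0): ample=0.17, quiet=0.97, medium=0.74; AND[max(0, a+b−1)] → w = 0.00
Weighted average = (0.00·6.0 + 0.49·-10.0 + 0.38·-14.9 + 0.00·-9.0) / (0.00 + 0.49 + 0.38 + 0.00)
  = -10.5620 / 0.8700 = -12.140

-12.140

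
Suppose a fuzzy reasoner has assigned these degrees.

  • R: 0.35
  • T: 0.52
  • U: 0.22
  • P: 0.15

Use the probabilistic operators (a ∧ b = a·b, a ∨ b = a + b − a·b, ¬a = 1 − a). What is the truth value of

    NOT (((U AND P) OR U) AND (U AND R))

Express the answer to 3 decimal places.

U AND P = a·b on (0.2200, 0.1500) = 0.0330
(U AND P) OR U = a + b − a·b on (0.0330, 0.2200) = 0.2457
U AND R = a·b on (0.2200, 0.3500) = 0.0770
((U AND P) OR U) AND (U AND R) = a·b on (0.2457, 0.0770) = 0.0189
NOT (((U AND P) OR U) AND (U AND R)) = 1 − 0.0189 = 0.9811

0.981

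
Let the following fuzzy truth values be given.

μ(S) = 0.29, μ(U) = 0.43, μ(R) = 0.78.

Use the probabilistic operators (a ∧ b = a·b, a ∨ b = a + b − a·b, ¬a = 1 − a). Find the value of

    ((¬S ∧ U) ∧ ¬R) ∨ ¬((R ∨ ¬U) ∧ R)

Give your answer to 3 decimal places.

¬S = 1 − 0.2900 = 0.7100
¬S ∧ U = a·b on (0.7100, 0.4300) = 0.3053
¬R = 1 − 0.7800 = 0.2200
(¬S ∧ U) ∧ ¬R = a·b on (0.3053, 0.2200) = 0.0672
¬U = 1 − 0.4300 = 0.5700
R ∨ ¬U = a + b − a·b on (0.7800, 0.5700) = 0.9054
(R ∨ ¬U) ∧ R = a·b on (0.9054, 0.7800) = 0.7062
¬((R ∨ ¬U) ∧ R) = 1 − 0.7062 = 0.2938
((¬S ∧ U) ∧ ¬R) ∨ ¬((R ∨ ¬U) ∧ R) = a + b − a·b on (0.0672, 0.2938) = 0.3412

0.341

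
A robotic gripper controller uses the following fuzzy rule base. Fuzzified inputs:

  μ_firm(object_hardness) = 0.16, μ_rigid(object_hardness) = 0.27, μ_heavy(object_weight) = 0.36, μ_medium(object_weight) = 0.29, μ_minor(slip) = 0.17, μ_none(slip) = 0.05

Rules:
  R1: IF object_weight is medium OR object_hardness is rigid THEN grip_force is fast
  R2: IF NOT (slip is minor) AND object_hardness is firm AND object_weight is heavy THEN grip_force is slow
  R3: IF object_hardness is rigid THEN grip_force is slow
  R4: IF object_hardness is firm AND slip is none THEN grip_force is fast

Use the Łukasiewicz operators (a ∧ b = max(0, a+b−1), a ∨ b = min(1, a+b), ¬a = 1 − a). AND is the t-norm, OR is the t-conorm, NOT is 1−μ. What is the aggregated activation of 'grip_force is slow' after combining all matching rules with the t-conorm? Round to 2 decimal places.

0.27

R1: medium=0.29, rigid=0.27; OR[min(1, a+b)] → w = 0.56
R2: ¬minor=1−0.17=0.83, firm=0.16, heavy=0.36; AND[max(0, a+b−1)] → w = 0.00
R3: rigid=0.27 → w = 0.27
R4: firm=0.16, none=0.05; AND[max(0, a+b−1)] → w = 0.00
Rules with consequent 'slow': {R2, R3} → strengths 0.00, 0.27
Aggregate via t-conorm [min(1, a+b)]: 0.27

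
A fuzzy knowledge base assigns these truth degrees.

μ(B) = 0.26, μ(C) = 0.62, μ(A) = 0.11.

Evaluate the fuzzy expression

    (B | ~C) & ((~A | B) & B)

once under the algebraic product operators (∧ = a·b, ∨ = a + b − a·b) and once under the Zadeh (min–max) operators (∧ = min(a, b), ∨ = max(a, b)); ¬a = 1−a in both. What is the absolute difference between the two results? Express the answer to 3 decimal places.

0.131

Under algebraic product:
  ~C = 1 − 0.6200 = 0.3800
  B | ~C = a + b − a·b on (0.2600, 0.3800) = 0.5412
  ~A = 1 − 0.1100 = 0.8900
  ~A | B = a + b − a·b on (0.8900, 0.2600) = 0.9186
  (~A | B) & B = a·b on (0.9186, 0.2600) = 0.2388
  (B | ~C) & ((~A | B) & B) = a·b on (0.5412, 0.2388) = 0.1293
  → value = 0.1293
Under Zadeh (min–max):
  ~C = 1 − 0.62 = 0.38
  B | ~C = max(a, b) on (0.26, 0.38) = 0.38
  ~A = 1 − 0.11 = 0.89
  ~A | B = max(a, b) on (0.89, 0.26) = 0.89
  (~A | B) & B = min(a, b) on (0.89, 0.26) = 0.26
  (B | ~C) & ((~A | B) & B) = min(a, b) on (0.38, 0.26) = 0.26
  → value = 0.2600
|0.1293 − 0.2600| = 0.131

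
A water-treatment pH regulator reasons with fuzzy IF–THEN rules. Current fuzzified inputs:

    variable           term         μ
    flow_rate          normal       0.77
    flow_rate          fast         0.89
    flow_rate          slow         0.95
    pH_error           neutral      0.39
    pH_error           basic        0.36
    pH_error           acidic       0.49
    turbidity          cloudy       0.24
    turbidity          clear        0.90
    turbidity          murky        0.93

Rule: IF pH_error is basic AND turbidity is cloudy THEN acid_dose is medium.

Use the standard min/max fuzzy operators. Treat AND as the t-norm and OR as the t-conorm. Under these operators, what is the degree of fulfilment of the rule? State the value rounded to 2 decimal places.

0.24

firing strength: basic=0.36, cloudy=0.24; AND[min(a, b)] → w = 0.24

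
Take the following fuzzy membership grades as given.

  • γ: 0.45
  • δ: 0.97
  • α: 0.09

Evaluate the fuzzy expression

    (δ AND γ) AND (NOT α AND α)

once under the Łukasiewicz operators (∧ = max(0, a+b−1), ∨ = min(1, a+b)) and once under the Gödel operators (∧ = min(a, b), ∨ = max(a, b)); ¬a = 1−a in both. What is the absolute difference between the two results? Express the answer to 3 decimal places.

Under Łukasiewicz:
  δ AND γ = max(0, a+b−1) on (0.97, 0.45) = 0.42
  NOT α = 1 − 0.09 = 0.91
  NOT α AND α = max(0, a+b−1) on (0.91, 0.09) = 0.00
  (δ AND γ) AND (NOT α AND α) = max(0, a+b−1) on (0.42, 0.00) = 0.00
  → value = 0.0000
Under Gödel:
  δ AND γ = min(a, b) on (0.97, 0.45) = 0.45
  NOT α = 1 − 0.09 = 0.91
  NOT α AND α = min(a, b) on (0.91, 0.09) = 0.09
  (δ AND γ) AND (NOT α AND α) = min(a, b) on (0.45, 0.09) = 0.09
  → value = 0.0900
|0.0000 − 0.0900| = 0.090

0.090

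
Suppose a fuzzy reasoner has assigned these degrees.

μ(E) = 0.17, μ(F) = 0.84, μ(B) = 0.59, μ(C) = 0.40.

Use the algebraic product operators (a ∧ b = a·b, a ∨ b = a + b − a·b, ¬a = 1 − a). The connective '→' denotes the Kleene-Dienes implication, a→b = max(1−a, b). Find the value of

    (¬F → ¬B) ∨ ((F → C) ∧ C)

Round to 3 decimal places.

¬F = 1 − 0.8400 = 0.1600
¬B = 1 − 0.5900 = 0.4100
¬F → ¬B  [Kleene-Dienes: max(1−a, b)] with a=0.1600, b=0.4100 → 0.8400
F → C  [Kleene-Dienes: max(1−a, b)] with a=0.8400, b=0.4000 → 0.4000
(F → C) ∧ C = a·b on (0.4000, 0.4000) = 0.1600
(¬F → ¬B) ∨ ((F → C) ∧ C) = a + b − a·b on (0.8400, 0.1600) = 0.8656

0.866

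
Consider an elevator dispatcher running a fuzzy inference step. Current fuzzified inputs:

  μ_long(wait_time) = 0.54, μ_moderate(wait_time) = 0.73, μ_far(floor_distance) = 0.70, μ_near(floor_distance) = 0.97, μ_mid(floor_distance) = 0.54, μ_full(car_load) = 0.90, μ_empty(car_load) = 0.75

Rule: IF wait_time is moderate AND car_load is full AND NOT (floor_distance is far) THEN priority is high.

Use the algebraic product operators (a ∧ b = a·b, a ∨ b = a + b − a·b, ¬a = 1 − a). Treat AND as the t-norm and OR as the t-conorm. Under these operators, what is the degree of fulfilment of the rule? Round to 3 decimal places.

firing strength: moderate=0.73, full=0.90, ¬far=1−0.70=0.30; AND[a·b] → w = 0.1971

0.197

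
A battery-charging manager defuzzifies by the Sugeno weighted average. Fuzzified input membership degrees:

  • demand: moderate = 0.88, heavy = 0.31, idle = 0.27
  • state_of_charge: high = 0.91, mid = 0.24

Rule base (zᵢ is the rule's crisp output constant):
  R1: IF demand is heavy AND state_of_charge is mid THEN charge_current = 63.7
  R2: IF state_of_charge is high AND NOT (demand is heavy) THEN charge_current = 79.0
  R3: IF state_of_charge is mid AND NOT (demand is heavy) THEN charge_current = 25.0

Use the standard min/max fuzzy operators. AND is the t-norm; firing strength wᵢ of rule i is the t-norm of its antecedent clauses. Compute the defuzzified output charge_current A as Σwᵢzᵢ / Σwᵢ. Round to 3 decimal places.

R1 (z=63.7): heavy=0.31, mid=0.24; AND[min(a, b)] → w = 0.24
R2 (z=79.0): high=0.91, ¬heavy=1−0.31=0.69; AND[min(a, b)] → w = 0.69
R3 (z=25.0): mid=0.24, ¬heavy=1−0.31=0.69; AND[min(a, b)] → w = 0.24
Weighted average = (0.24·63.7 + 0.69·79.0 + 0.24·25.0) / (0.24 + 0.69 + 0.24)
  = 75.7980 / 1.1700 = 64.785

64.785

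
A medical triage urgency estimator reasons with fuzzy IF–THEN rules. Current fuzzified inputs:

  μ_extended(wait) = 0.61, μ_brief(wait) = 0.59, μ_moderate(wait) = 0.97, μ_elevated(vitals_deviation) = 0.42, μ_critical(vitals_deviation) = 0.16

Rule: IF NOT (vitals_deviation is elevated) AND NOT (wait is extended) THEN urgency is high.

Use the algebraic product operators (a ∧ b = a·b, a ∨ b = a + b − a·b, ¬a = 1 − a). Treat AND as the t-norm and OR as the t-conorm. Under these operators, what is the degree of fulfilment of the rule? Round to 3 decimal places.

firing strength: ¬elevated=1−0.42=0.58, ¬extended=1−0.61=0.39; AND[a·b] → w = 0.2262

0.226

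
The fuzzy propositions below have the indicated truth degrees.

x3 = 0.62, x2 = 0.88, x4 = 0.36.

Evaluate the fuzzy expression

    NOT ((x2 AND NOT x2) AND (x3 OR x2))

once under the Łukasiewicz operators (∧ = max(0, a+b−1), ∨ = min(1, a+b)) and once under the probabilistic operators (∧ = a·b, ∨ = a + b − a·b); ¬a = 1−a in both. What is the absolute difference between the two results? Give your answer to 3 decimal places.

0.101

Under Łukasiewicz:
  NOT x2 = 1 − 0.88 = 0.12
  x2 AND NOT x2 = max(0, a+b−1) on (0.88, 0.12) = 0.00
  x3 OR x2 = min(1, a+b) on (0.62, 0.88) = 1.00
  (x2 AND NOT x2) AND (x3 OR x2) = max(0, a+b−1) on (0.00, 1.00) = 0.00
  NOT ((x2 AND NOT x2) AND (x3 OR x2)) = 1 − 0.00 = 1.00
  → value = 1.0000
Under probabilistic:
  NOT x2 = 1 − 0.8800 = 0.1200
  x2 AND NOT x2 = a·b on (0.8800, 0.1200) = 0.1056
  x3 OR x2 = a + b − a·b on (0.6200, 0.8800) = 0.9544
  (x2 AND NOT x2) AND (x3 OR x2) = a·b on (0.1056, 0.9544) = 0.1008
  NOT ((x2 AND NOT x2) AND (x3 OR x2)) = 1 − 0.1008 = 0.8992
  → value = 0.8992
|1.0000 − 0.8992| = 0.101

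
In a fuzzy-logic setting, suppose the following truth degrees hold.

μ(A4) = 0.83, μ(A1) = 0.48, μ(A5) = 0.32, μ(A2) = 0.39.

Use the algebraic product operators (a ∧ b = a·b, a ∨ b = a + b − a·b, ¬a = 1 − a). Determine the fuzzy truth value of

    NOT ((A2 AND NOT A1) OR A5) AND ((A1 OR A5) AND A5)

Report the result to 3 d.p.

0.112

NOT A1 = 1 − 0.4800 = 0.5200
A2 AND NOT A1 = a·b on (0.3900, 0.5200) = 0.2028
(A2 AND NOT A1) OR A5 = a + b − a·b on (0.2028, 0.3200) = 0.4579
NOT ((A2 AND NOT A1) OR A5) = 1 − 0.4579 = 0.5421
A1 OR A5 = a + b − a·b on (0.4800, 0.3200) = 0.6464
(A1 OR A5) AND A5 = a·b on (0.6464, 0.3200) = 0.2068
NOT ((A2 AND NOT A1) OR A5) AND ((A1 OR A5) AND A5) = a·b on (0.5421, 0.2068) = 0.1121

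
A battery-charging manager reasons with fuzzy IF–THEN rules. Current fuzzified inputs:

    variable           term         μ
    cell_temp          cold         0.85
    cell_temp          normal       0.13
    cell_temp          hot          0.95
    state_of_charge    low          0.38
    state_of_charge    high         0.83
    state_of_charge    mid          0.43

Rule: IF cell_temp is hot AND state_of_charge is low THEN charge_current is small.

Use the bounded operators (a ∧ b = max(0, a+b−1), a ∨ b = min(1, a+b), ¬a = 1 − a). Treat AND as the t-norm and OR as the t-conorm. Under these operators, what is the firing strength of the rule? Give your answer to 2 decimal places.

0.33

firing strength: hot=0.95, low=0.38; AND[max(0, a+b−1)] → w = 0.33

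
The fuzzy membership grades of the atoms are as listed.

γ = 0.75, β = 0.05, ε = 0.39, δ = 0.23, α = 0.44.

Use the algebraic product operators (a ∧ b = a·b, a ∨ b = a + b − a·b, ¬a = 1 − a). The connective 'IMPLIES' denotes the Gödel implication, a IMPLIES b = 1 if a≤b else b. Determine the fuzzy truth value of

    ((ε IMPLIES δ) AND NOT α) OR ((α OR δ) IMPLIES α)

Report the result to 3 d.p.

0.512

ε IMPLIES δ  [Gödel: 1 if a≤b else b] with a=0.3900, b=0.2300 → 0.2300
NOT α = 1 − 0.4400 = 0.5600
(ε IMPLIES δ) AND NOT α = a·b on (0.2300, 0.5600) = 0.1288
α OR δ = a + b − a·b on (0.4400, 0.2300) = 0.5688
(α OR δ) IMPLIES α  [Gödel: 1 if a≤b else b] with a=0.5688, b=0.4400 → 0.4400
((ε IMPLIES δ) AND NOT α) OR ((α OR δ) IMPLIES α) = a + b − a·b on (0.1288, 0.4400) = 0.5121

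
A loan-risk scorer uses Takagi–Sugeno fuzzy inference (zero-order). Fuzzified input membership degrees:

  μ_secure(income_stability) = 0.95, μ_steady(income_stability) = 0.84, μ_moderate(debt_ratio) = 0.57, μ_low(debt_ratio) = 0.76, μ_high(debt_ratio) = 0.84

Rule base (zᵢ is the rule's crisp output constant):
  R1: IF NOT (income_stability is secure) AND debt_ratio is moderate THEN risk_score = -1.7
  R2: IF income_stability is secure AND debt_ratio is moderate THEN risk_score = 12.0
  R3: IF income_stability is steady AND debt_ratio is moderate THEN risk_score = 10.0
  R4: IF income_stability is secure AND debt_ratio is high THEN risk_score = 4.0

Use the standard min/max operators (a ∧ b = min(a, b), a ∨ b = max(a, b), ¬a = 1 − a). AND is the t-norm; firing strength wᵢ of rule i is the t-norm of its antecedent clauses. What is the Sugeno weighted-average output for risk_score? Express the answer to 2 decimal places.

7.79

R1 (z=-1.7): ¬secure=1−0.95=0.05, moderate=0.57; AND[min(a, b)] → w = 0.05
R2 (z=12.0): secure=0.95, moderate=0.57; AND[min(a, b)] → w = 0.57
R3 (z=10.0): steady=0.84, moderate=0.57; AND[min(a, b)] → w = 0.57
R4 (z=4.0): secure=0.95, high=0.84; AND[min(a, b)] → w = 0.84
Weighted average = (0.05·-1.7 + 0.57·12.0 + 0.57·10.0 + 0.84·4.0) / (0.05 + 0.57 + 0.57 + 0.84)
  = 15.8150 / 2.0300 = 7.79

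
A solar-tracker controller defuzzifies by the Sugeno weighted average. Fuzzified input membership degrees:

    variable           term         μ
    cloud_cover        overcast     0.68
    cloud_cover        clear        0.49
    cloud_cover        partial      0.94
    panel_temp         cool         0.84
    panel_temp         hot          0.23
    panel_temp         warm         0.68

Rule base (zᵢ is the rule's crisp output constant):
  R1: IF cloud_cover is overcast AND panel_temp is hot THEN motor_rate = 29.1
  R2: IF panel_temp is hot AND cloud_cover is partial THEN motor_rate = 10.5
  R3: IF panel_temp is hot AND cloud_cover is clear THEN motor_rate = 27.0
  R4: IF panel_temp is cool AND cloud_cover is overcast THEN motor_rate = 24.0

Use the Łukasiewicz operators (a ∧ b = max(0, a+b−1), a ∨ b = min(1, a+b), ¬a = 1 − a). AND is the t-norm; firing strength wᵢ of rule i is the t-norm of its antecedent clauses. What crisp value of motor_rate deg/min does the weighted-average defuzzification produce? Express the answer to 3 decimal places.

R1 (z=29.1): overcast=0.68, hot=0.23; AND[max(0, a+b−1)] → w = 0.00
R2 (z=10.5): hot=0.23, partial=0.94; AND[max(0, a+b−1)] → w = 0.17
R3 (z=27.0): hot=0.23, clear=0.49; AND[max(0, a+b−1)] → w = 0.00
R4 (z=24.0): cool=0.84, overcast=0.68; AND[max(0, a+b−1)] → w = 0.52
Weighted average = (0.00·29.1 + 0.17·10.5 + 0.00·27.0 + 0.52·24.0) / (0.00 + 0.17 + 0.00 + 0.52)
  = 14.2650 / 0.6900 = 20.674

20.674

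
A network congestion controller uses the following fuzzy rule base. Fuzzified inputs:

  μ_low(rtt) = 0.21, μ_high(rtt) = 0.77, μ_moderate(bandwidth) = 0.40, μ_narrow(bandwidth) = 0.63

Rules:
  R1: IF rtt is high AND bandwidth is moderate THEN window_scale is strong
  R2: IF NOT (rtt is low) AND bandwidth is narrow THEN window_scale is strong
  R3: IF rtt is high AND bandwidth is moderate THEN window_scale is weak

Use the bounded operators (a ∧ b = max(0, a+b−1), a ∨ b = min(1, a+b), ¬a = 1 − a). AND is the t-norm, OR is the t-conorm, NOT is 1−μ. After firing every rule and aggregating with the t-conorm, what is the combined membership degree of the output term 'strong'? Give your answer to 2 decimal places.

0.59

R1: high=0.77, moderate=0.40; AND[max(0, a+b−1)] → w = 0.17
R2: ¬low=1−0.21=0.79, narrow=0.63; AND[max(0, a+b−1)] → w = 0.42
R3: high=0.77, moderate=0.40; AND[max(0, a+b−1)] → w = 0.17
Rules with consequent 'strong': {R1, R2} → strengths 0.17, 0.42
Aggregate via t-conorm [min(1, a+b)]: 0.59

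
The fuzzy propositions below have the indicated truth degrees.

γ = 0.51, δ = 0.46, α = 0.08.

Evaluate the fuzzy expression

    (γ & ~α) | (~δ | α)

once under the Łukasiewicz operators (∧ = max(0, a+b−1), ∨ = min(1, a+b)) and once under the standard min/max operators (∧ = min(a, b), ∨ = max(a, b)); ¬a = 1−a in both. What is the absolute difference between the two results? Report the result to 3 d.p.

Under Łukasiewicz:
  ~α = 1 − 0.08 = 0.92
  γ & ~α = max(0, a+b−1) on (0.51, 0.92) = 0.43
  ~δ = 1 − 0.46 = 0.54
  ~δ | α = min(1, a+b) on (0.54, 0.08) = 0.62
  (γ & ~α) | (~δ | α) = min(1, a+b) on (0.43, 0.62) = 1.00
  → value = 1.0000
Under standard min/max:
  ~α = 1 − 0.08 = 0.92
  γ & ~α = min(a, b) on (0.51, 0.92) = 0.51
  ~δ = 1 − 0.46 = 0.54
  ~δ | α = max(a, b) on (0.54, 0.08) = 0.54
  (γ & ~α) | (~δ | α) = max(a, b) on (0.51, 0.54) = 0.54
  → value = 0.5400
|1.0000 − 0.5400| = 0.460

0.460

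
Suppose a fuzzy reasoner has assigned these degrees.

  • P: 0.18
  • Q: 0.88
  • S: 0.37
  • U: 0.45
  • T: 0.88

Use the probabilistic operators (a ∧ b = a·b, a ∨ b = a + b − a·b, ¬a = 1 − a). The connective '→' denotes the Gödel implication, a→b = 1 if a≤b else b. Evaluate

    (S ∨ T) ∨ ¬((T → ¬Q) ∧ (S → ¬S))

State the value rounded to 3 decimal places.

S ∨ T = a + b − a·b on (0.3700, 0.8800) = 0.9244
¬Q = 1 − 0.8800 = 0.1200
T → ¬Q  [Gödel: 1 if a≤b else b] with a=0.8800, b=0.1200 → 0.1200
¬S = 1 − 0.3700 = 0.6300
S → ¬S  [Gödel: 1 if a≤b else b] with a=0.3700, b=0.6300 → 1.0000
(T → ¬Q) ∧ (S → ¬S) = a·b on (0.1200, 1.0000) = 0.1200
¬((T → ¬Q) ∧ (S → ¬S)) = 1 − 0.1200 = 0.8800
(S ∨ T) ∨ ¬((T → ¬Q) ∧ (S → ¬S)) = a + b − a·b on (0.9244, 0.8800) = 0.9909

0.991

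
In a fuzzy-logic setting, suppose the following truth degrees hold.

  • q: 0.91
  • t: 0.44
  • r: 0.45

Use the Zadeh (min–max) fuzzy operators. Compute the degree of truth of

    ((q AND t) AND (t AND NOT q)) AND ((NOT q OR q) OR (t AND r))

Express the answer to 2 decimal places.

q AND t = min(a, b) on (0.91, 0.44) = 0.44
NOT q = 1 − 0.91 = 0.09
t AND NOT q = min(a, b) on (0.44, 0.09) = 0.09
(q AND t) AND (t AND NOT q) = min(a, b) on (0.44, 0.09) = 0.09
NOT q = 1 − 0.91 = 0.09
NOT q OR q = max(a, b) on (0.09, 0.91) = 0.91
t AND r = min(a, b) on (0.44, 0.45) = 0.44
(NOT q OR q) OR (t AND r) = max(a, b) on (0.91, 0.44) = 0.91
((q AND t) AND (t AND NOT q)) AND ((NOT q OR q) OR (t AND r)) = min(a, b) on (0.09, 0.91) = 0.09

0.09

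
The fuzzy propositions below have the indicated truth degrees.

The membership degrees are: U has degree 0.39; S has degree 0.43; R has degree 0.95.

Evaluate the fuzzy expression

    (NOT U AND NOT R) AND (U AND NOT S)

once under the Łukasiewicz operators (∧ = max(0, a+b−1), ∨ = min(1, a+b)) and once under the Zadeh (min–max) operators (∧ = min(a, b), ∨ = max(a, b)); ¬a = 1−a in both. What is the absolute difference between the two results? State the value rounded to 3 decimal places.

0.050

Under Łukasiewicz:
  NOT U = 1 − 0.39 = 0.61
  NOT R = 1 − 0.95 = 0.05
  NOT U AND NOT R = max(0, a+b−1) on (0.61, 0.05) = 0.00
  NOT S = 1 − 0.43 = 0.57
  U AND NOT S = max(0, a+b−1) on (0.39, 0.57) = 0.00
  (NOT U AND NOT R) AND (U AND NOT S) = max(0, a+b−1) on (0.00, 0.00) = 0.00
  → value = 0.0000
Under Zadeh (min–max):
  NOT U = 1 − 0.39 = 0.61
  NOT R = 1 − 0.95 = 0.05
  NOT U AND NOT R = min(a, b) on (0.61, 0.05) = 0.05
  NOT S = 1 − 0.43 = 0.57
  U AND NOT S = min(a, b) on (0.39, 0.57) = 0.39
  (NOT U AND NOT R) AND (U AND NOT S) = min(a, b) on (0.05, 0.39) = 0.05
  → value = 0.0500
|0.0000 − 0.0500| = 0.050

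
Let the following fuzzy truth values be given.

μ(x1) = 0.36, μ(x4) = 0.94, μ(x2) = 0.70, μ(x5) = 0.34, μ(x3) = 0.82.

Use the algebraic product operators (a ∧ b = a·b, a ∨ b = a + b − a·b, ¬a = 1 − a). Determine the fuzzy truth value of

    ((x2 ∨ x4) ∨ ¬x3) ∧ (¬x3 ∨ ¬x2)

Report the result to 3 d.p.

0.420

x2 ∨ x4 = a + b − a·b on (0.7000, 0.9400) = 0.9820
¬x3 = 1 − 0.8200 = 0.1800
(x2 ∨ x4) ∨ ¬x3 = a + b − a·b on (0.9820, 0.1800) = 0.9852
¬x3 = 1 − 0.8200 = 0.1800
¬x2 = 1 − 0.7000 = 0.3000
¬x3 ∨ ¬x2 = a + b − a·b on (0.1800, 0.3000) = 0.4260
((x2 ∨ x4) ∨ ¬x3) ∧ (¬x3 ∨ ¬x2) = a·b on (0.9852, 0.4260) = 0.4197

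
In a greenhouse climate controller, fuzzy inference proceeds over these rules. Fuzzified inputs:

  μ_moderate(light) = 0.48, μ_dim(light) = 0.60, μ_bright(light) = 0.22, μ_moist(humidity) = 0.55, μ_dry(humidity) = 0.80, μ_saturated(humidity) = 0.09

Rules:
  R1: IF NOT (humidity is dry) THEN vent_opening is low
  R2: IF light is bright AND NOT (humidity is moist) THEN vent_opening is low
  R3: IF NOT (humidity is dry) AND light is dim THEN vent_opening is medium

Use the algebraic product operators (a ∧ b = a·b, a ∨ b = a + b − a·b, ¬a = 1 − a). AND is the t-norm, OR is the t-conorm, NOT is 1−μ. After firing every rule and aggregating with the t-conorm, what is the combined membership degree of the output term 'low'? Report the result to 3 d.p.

0.279

R1: ¬dry=1−0.80=0.20 → w = 0.2000
R2: bright=0.22, ¬moist=1−0.55=0.45; AND[a·b] → w = 0.0990
R3: ¬dry=1−0.80=0.20, dim=0.60; AND[a·b] → w = 0.1200
Rules with consequent 'low': {R1, R2} → strengths 0.2000, 0.0990
Aggregate via t-conorm [a + b − a·b]: 0.2792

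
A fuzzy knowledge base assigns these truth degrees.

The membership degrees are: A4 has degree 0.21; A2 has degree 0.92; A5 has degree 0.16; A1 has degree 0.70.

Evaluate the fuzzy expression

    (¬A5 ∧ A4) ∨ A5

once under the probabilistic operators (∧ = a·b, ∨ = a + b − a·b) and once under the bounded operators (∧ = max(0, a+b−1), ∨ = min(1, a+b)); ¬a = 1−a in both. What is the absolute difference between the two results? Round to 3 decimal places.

0.098

Under probabilistic:
  ¬A5 = 1 − 0.1600 = 0.8400
  ¬A5 ∧ A4 = a·b on (0.8400, 0.2100) = 0.1764
  (¬A5 ∧ A4) ∨ A5 = a + b − a·b on (0.1764, 0.1600) = 0.3082
  → value = 0.3082
Under bounded:
  ¬A5 = 1 − 0.16 = 0.84
  ¬A5 ∧ A4 = max(0, a+b−1) on (0.84, 0.21) = 0.05
  (¬A5 ∧ A4) ∨ A5 = min(1, a+b) on (0.05, 0.16) = 0.21
  → value = 0.2100
|0.3082 − 0.2100| = 0.098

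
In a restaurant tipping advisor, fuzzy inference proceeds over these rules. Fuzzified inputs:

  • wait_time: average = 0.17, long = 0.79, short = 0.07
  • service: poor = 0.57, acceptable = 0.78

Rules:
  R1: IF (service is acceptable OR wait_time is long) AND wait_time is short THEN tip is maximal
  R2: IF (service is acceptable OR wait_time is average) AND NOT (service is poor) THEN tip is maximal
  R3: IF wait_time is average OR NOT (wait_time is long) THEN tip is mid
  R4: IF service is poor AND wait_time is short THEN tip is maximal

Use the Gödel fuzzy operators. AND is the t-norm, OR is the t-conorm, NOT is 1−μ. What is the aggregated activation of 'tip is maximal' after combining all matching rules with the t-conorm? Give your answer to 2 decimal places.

0.43

R1: (acceptable=0.78 OR long=0.79) = 0.79; AND[min(a, b)] with short=0.07 → w = 0.07
R2: (acceptable=0.78 OR average=0.17) = 0.78; AND[min(a, b)] with ¬poor=1−0.57=0.43 → w = 0.43
R3: average=0.17, ¬long=1−0.79=0.21; OR[max(a, b)] → w = 0.21
R4: poor=0.57, short=0.07; AND[min(a, b)] → w = 0.07
Rules with consequent 'maximal': {R1, R2, R4} → strengths 0.07, 0.43, 0.07
Aggregate via t-conorm [max(a, b)]: 0.43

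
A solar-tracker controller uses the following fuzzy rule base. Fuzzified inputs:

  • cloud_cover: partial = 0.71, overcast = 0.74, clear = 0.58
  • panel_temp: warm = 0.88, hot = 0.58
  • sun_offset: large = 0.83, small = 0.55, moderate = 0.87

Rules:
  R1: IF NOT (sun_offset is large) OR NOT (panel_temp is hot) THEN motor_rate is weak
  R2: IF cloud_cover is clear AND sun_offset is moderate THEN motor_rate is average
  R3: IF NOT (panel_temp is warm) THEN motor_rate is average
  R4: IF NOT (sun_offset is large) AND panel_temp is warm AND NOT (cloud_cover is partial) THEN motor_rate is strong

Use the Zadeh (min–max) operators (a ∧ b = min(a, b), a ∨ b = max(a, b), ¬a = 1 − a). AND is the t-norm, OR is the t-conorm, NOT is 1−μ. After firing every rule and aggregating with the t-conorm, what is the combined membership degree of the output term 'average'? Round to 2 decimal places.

0.58

R1: ¬large=1−0.83=0.17, ¬hot=1−0.58=0.42; OR[max(a, b)] → w = 0.42
R2: clear=0.58, moderate=0.87; AND[min(a, b)] → w = 0.58
R3: ¬warm=1−0.88=0.12 → w = 0.12
R4: ¬large=1−0.83=0.17, warm=0.88, ¬partial=1−0.71=0.29; AND[min(a, b)] → w = 0.17
Rules with consequent 'average': {R2, R3} → strengths 0.58, 0.12
Aggregate via t-conorm [max(a, b)]: 0.58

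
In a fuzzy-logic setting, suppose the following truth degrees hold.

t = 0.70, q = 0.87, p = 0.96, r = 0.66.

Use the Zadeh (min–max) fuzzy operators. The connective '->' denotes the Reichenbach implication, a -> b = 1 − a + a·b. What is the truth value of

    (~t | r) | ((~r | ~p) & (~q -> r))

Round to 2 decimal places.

~t = 1 − 0.70 = 0.30
~t | r = max(a, b) on (0.30, 0.66) = 0.66
~r = 1 − 0.66 = 0.34
~p = 1 − 0.96 = 0.04
~r | ~p = max(a, b) on (0.34, 0.04) = 0.34
~q = 1 − 0.87 = 0.13
~q -> r  [Reichenbach: 1 − a + a·b] with a=0.13, b=0.66 → 0.96
(~r | ~p) & (~q -> r) = min(a, b) on (0.34, 0.96) = 0.34
(~t | r) | ((~r | ~p) & (~q -> r)) = max(a, b) on (0.66, 0.34) = 0.66

0.66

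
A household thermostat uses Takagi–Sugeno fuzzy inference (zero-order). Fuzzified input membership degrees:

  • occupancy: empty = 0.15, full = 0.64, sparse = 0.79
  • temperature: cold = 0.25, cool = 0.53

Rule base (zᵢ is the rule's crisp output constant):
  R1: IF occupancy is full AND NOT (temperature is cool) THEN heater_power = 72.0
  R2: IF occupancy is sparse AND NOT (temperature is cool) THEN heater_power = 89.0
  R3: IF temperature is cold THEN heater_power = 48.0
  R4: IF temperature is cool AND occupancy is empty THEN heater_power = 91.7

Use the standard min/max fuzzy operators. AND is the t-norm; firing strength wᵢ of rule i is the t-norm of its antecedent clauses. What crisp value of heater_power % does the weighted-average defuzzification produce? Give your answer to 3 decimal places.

R1 (z=72.0): full=0.64, ¬cool=1−0.53=0.47; AND[min(a, b)] → w = 0.47
R2 (z=89.0): sparse=0.79, ¬cool=1−0.53=0.47; AND[min(a, b)] → w = 0.47
R3 (z=48.0): cold=0.25 → w = 0.25
R4 (z=91.7): cool=0.53, empty=0.15; AND[min(a, b)] → w = 0.15
Weighted average = (0.47·72.0 + 0.47·89.0 + 0.25·48.0 + 0.15·91.7) / (0.47 + 0.47 + 0.25 + 0.15)
  = 101.4250 / 1.3400 = 75.690

75.690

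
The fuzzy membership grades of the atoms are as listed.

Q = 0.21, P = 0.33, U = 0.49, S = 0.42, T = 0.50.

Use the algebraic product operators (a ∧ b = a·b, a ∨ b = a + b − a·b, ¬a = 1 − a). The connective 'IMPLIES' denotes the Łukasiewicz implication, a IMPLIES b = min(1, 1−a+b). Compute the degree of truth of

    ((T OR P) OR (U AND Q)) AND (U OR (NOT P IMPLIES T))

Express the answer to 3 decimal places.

T OR P = a + b − a·b on (0.5000, 0.3300) = 0.6650
U AND Q = a·b on (0.4900, 0.2100) = 0.1029
(T OR P) OR (U AND Q) = a + b − a·b on (0.6650, 0.1029) = 0.6995
NOT P = 1 − 0.3300 = 0.6700
NOT P IMPLIES T  [Łukasiewicz: min(1, 1−a+b)] with a=0.6700, b=0.5000 → 0.8300
U OR (NOT P IMPLIES T) = a + b − a·b on (0.4900, 0.8300) = 0.9133
((T OR P) OR (U AND Q)) AND (U OR (NOT P IMPLIES T)) = a·b on (0.6995, 0.9133) = 0.6388

0.639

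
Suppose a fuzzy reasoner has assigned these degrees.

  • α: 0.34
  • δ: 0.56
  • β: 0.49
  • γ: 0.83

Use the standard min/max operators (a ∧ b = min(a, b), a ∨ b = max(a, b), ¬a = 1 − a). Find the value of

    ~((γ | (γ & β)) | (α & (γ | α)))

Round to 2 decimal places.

0.17

γ & β = min(a, b) on (0.83, 0.49) = 0.49
γ | (γ & β) = max(a, b) on (0.83, 0.49) = 0.83
γ | α = max(a, b) on (0.83, 0.34) = 0.83
α & (γ | α) = min(a, b) on (0.34, 0.83) = 0.34
(γ | (γ & β)) | (α & (γ | α)) = max(a, b) on (0.83, 0.34) = 0.83
~((γ | (γ & β)) | (α & (γ | α))) = 1 − 0.83 = 0.17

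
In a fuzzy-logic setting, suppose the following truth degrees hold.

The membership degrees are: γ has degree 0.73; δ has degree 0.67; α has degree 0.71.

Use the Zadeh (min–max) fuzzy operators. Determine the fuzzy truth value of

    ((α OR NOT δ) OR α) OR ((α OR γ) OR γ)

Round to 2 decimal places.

NOT δ = 1 − 0.67 = 0.33
α OR NOT δ = max(a, b) on (0.71, 0.33) = 0.71
(α OR NOT δ) OR α = max(a, b) on (0.71, 0.71) = 0.71
α OR γ = max(a, b) on (0.71, 0.73) = 0.73
(α OR γ) OR γ = max(a, b) on (0.73, 0.73) = 0.73
((α OR NOT δ) OR α) OR ((α OR γ) OR γ) = max(a, b) on (0.71, 0.73) = 0.73

0.73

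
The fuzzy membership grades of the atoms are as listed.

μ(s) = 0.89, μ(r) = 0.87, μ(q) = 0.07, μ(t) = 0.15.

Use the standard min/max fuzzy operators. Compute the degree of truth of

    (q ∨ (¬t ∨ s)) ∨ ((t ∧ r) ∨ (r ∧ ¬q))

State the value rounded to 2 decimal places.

¬t = 1 − 0.15 = 0.85
¬t ∨ s = max(a, b) on (0.85, 0.89) = 0.89
q ∨ (¬t ∨ s) = max(a, b) on (0.07, 0.89) = 0.89
t ∧ r = min(a, b) on (0.15, 0.87) = 0.15
¬q = 1 − 0.07 = 0.93
r ∧ ¬q = min(a, b) on (0.87, 0.93) = 0.87
(t ∧ r) ∨ (r ∧ ¬q) = max(a, b) on (0.15, 0.87) = 0.87
(q ∨ (¬t ∨ s)) ∨ ((t ∧ r) ∨ (r ∧ ¬q)) = max(a, b) on (0.89, 0.87) = 0.89

0.89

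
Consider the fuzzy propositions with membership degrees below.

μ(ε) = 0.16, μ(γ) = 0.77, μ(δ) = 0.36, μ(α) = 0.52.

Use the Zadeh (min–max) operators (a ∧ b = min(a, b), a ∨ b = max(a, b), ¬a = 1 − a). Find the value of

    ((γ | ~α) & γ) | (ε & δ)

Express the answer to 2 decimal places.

~α = 1 − 0.52 = 0.48
γ | ~α = max(a, b) on (0.77, 0.48) = 0.77
(γ | ~α) & γ = min(a, b) on (0.77, 0.77) = 0.77
ε & δ = min(a, b) on (0.16, 0.36) = 0.16
((γ | ~α) & γ) | (ε & δ) = max(a, b) on (0.77, 0.16) = 0.77

0.77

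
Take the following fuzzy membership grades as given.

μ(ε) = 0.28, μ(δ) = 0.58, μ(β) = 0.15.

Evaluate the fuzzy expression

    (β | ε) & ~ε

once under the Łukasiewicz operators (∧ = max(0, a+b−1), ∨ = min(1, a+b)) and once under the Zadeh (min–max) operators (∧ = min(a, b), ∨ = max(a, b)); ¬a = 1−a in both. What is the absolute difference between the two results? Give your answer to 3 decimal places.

0.130

Under Łukasiewicz:
  β | ε = min(1, a+b) on (0.15, 0.28) = 0.43
  ~ε = 1 − 0.28 = 0.72
  (β | ε) & ~ε = max(0, a+b−1) on (0.43, 0.72) = 0.15
  → value = 0.1500
Under Zadeh (min–max):
  β | ε = max(a, b) on (0.15, 0.28) = 0.28
  ~ε = 1 − 0.28 = 0.72
  (β | ε) & ~ε = min(a, b) on (0.28, 0.72) = 0.28
  → value = 0.2800
|0.1500 − 0.2800| = 0.130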